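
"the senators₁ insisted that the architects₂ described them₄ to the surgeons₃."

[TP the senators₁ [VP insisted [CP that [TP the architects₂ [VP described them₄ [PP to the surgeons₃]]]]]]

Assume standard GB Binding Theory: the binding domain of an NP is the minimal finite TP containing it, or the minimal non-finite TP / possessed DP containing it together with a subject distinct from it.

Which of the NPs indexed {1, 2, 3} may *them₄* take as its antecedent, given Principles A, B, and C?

*them* is a pronoun, so Principle B applies: it must be free in its binding domain.
Binding domain of *them₄*: the embedded TP, whose subject is the architects₂.
*the senators₁* c-commands the pronoun but from outside its binding domain, and is not c-commanded by it → coindexation permitted.
*the architects₂* c-commands the pronoun within its binding domain → coindexation would violate Principle B.
*the surgeons₃*: the pronoun c-commands this R-expression → coindexation would violate Principle C on *the surgeons₃*.

{1}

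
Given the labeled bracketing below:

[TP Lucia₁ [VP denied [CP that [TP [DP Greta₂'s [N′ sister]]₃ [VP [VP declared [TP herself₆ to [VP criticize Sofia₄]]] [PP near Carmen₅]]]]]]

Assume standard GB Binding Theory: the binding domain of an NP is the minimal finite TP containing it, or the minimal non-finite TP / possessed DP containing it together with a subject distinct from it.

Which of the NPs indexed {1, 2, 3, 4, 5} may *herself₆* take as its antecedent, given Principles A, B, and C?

{3}

*herself* is an anaphor, so Principle A applies: it must be bound in its binding domain.
Binding domain of *herself₆*: the embedded TP, whose subject is [Greta₂'s sister]₃.
*Lucia₁* c-commands the anaphor but is outside its binding domain → cannot satisfy Principle A.
*Greta₂* does not c-command the anaphor → cannot bind it.
*[Greta₂'s sister]₃* c-commands the anaphor within its binding domain → licit binder.
*Sofia₄* does not c-command the anaphor → cannot bind it.
*Carmen₅* does not c-command the anaphor → cannot bind it.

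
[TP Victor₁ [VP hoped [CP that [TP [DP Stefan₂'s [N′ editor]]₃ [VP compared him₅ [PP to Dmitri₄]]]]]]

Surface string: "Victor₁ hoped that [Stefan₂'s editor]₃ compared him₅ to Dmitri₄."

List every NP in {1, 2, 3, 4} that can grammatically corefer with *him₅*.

*him* is a pronoun, so Principle B applies: it must be free in its binding domain.
Binding domain of *him₅*: the embedded TP, whose subject is [Stefan₂'s editor]₃.
*Victor₁* c-commands the pronoun but from outside its binding domain, and is not c-commanded by it → coindexation permitted.
*Stefan₂* and the pronoun do not c-command one another → neither Principle B nor Principle C is at stake; coindexation permitted.
*[Stefan₂'s editor]₃* c-commands the pronoun within its binding domain → coindexation would violate Principle B.
*Dmitri₄*: the pronoun c-commands this R-expression → coindexation would violate Principle C on *Dmitri₄*.

{1, 2}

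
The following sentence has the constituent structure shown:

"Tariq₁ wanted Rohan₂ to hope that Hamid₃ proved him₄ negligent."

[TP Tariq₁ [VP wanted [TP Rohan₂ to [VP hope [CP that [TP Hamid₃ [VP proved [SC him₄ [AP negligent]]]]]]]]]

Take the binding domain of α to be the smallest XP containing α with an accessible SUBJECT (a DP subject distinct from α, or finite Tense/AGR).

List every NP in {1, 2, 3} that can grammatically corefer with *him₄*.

*him* is a pronoun, so Principle B applies: it must be free in its binding domain.
Binding domain of *him₄*: the embedded TP, whose subject is Hamid₃.
*Tariq₁* c-commands the pronoun but from outside its binding domain, and is not c-commanded by it → coindexation permitted.
*Rohan₂* c-commands the pronoun but from outside its binding domain, and is not c-commanded by it → coindexation permitted.
*Hamid₃* c-commands the pronoun within its binding domain → coindexation would violate Principle B.

{1, 2}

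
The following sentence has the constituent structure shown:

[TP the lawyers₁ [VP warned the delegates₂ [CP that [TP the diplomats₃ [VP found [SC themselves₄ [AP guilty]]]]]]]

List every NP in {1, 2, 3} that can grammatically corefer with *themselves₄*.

{3}

*themselves* is an anaphor, so Principle A applies: it must be bound in its binding domain.
Binding domain of *themselves₄*: the embedded TP, whose subject is the diplomats₃.
*the lawyers₁* c-commands the anaphor but is outside its binding domain → cannot satisfy Principle A.
*the delegates₂* c-commands the anaphor but is outside its binding domain → cannot satisfy Principle A.
*the diplomats₃* c-commands the anaphor within its binding domain → licit binder.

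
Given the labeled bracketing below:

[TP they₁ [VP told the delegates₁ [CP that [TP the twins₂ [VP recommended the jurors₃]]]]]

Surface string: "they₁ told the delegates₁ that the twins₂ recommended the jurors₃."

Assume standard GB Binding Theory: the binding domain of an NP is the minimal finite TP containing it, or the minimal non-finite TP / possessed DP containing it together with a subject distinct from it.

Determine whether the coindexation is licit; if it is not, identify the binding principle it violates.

Principle C

The two coindexed NPs are *they₁* and *the delegates₁*.
*the delegates₁* is an R-expression. Principle C requires it to be free everywhere.
*they₁* c-commands it and carries the same index.
The R-expression is bound → Principle C violation.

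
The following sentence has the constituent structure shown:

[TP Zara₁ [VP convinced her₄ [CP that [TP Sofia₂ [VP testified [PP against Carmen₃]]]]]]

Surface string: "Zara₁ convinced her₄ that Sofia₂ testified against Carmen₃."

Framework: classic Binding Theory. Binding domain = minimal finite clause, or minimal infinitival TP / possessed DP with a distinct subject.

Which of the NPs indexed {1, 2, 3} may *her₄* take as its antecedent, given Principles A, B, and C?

*her* is a pronoun, so Principle B applies: it must be free in its binding domain.
Binding domain of *her₄*: the matrix TP, whose subject is Zara₁.
*Zara₁* c-commands the pronoun within its binding domain → coindexation would violate Principle B.
*Sofia₂*: the pronoun c-commands this R-expression → coindexation would violate Principle C on *Sofia₂*.
*Carmen₃*: the pronoun c-commands this R-expression → coindexation would violate Principle C on *Carmen₃*.

none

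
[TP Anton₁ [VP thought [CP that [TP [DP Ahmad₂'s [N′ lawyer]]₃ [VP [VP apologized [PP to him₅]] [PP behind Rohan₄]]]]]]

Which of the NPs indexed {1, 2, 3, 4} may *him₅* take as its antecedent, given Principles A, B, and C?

*him* is a pronoun, so Principle B applies: it must be free in its binding domain.
Binding domain of *him₅*: the embedded TP, whose subject is [Ahmad₂'s lawyer]₃.
*Anton₁* c-commands the pronoun but from outside its binding domain, and is not c-commanded by it → coindexation permitted.
*Ahmad₂* and the pronoun do not c-command one another → neither Principle B nor Principle C is at stake; coindexation permitted.
*[Ahmad₂'s lawyer]₃* c-commands the pronoun within its binding domain → coindexation would violate Principle B.
*Rohan₄* and the pronoun do not c-command one another → neither Principle B nor Principle C is at stake; coindexation permitted.

{1, 2, 4}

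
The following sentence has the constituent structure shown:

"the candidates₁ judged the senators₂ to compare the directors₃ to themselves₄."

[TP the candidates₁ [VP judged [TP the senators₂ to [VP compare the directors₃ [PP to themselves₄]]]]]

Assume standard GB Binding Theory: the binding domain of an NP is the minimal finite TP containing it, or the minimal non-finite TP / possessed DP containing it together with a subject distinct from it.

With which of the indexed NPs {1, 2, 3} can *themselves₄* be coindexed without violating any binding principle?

*themselves* is an anaphor, so Principle A applies: it must be bound in its binding domain.
Binding domain of *themselves₄*: the embedded TP, whose subject is the senators₂.
*the candidates₁* c-commands the anaphor but is outside its binding domain → cannot satisfy Principle A.
*the senators₂* c-commands the anaphor within its binding domain → licit binder.
*the directors₃* c-commands the anaphor within its binding domain → licit binder.

{2, 3}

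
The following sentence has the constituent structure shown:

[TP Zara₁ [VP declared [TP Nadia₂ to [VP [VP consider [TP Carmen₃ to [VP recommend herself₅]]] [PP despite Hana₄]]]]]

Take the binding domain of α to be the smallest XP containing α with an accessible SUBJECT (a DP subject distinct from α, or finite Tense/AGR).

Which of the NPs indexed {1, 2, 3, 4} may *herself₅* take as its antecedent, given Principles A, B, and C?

{3}

*herself* is an anaphor, so Principle A applies: it must be bound in its binding domain.
Binding domain of *herself₅*: the embedded TP, whose subject is Carmen₃.
*Zara₁* c-commands the anaphor but is outside its binding domain → cannot satisfy Principle A.
*Nadia₂* c-commands the anaphor but is outside its binding domain → cannot satisfy Principle A.
*Carmen₃* c-commands the anaphor within its binding domain → licit binder.
*Hana₄* does not c-command the anaphor → cannot bind it.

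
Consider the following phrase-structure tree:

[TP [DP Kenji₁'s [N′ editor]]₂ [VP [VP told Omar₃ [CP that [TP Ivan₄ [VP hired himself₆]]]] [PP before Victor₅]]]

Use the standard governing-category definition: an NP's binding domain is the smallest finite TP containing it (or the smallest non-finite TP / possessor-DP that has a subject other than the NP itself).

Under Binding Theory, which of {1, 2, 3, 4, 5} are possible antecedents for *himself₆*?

{4}

*himself* is an anaphor, so Principle A applies: it must be bound in its binding domain.
Binding domain of *himself₆*: the embedded TP, whose subject is Ivan₄.
*Kenji₁* does not c-command the anaphor → cannot bind it.
*[Kenji₁'s editor]₂* c-commands the anaphor but is outside its binding domain → cannot satisfy Principle A.
*Omar₃* c-commands the anaphor but is outside its binding domain → cannot satisfy Principle A.
*Ivan₄* c-commands the anaphor within its binding domain → licit binder.
*Victor₅* does not c-command the anaphor → cannot bind it.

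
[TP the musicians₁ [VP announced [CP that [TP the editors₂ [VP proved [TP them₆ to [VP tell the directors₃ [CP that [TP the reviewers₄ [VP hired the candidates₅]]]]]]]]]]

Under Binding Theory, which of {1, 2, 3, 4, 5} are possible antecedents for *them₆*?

{1}

*them* is a pronoun, so Principle B applies: it must be free in its binding domain.
Binding domain of *them₆*: the embedded TP, whose subject is the editors₂.
*the musicians₁* c-commands the pronoun but from outside its binding domain, and is not c-commanded by it → coindexation permitted.
*the editors₂* c-commands the pronoun within its binding domain → coindexation would violate Principle B.
*the directors₃*: the pronoun c-commands this R-expression → coindexation would violate Principle C on *the directors₃*.
*the reviewers₄*: the pronoun c-commands this R-expression → coindexation would violate Principle C on *the reviewers₄*.
*the candidates₅*: the pronoun c-commands this R-expression → coindexation would violate Principle C on *the candidates₅*.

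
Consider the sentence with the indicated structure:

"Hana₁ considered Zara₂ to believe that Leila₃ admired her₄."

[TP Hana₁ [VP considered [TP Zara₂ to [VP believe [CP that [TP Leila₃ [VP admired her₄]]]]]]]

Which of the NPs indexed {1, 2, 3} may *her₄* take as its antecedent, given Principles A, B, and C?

*her* is a pronoun, so Principle B applies: it must be free in its binding domain.
Binding domain of *her₄*: the embedded TP, whose subject is Leila₃.
*Hana₁* c-commands the pronoun but from outside its binding domain, and is not c-commanded by it → coindexation permitted.
*Zara₂* c-commands the pronoun but from outside its binding domain, and is not c-commanded by it → coindexation permitted.
*Leila₃* c-commands the pronoun within its binding domain → coindexation would violate Principle B.

{1, 2}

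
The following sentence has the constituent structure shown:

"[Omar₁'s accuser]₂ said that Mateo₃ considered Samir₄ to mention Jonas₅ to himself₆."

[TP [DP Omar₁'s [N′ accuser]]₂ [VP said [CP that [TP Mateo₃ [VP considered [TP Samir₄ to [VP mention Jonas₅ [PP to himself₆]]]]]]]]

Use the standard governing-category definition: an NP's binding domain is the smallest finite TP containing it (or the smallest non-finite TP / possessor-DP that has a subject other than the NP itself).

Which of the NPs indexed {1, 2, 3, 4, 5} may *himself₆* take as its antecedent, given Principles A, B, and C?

*himself* is an anaphor, so Principle A applies: it must be bound in its binding domain.
Binding domain of *himself₆*: the embedded TP, whose subject is Samir₄.
*Omar₁* does not c-command the anaphor → cannot bind it.
*[Omar₁'s accuser]₂* c-commands the anaphor but is outside its binding domain → cannot satisfy Principle A.
*Mateo₃* c-commands the anaphor but is outside its binding domain → cannot satisfy Principle A.
*Samir₄* c-commands the anaphor within its binding domain → licit binder.
*Jonas₅* c-commands the anaphor within its binding domain → licit binder.

{4, 5}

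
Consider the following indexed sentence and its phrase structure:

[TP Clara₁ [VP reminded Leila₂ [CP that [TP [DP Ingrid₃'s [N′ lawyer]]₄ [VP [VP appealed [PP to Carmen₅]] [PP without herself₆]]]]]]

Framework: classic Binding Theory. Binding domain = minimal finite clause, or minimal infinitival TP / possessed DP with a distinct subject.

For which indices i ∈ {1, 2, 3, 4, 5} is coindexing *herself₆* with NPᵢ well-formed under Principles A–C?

*herself* is an anaphor, so Principle A applies: it must be bound in its binding domain.
Binding domain of *herself₆*: the embedded TP, whose subject is [Ingrid₃'s lawyer]₄.
*Clara₁* c-commands the anaphor but is outside its binding domain → cannot satisfy Principle A.
*Leila₂* c-commands the anaphor but is outside its binding domain → cannot satisfy Principle A.
*Ingrid₃* does not c-command the anaphor → cannot bind it.
*[Ingrid₃'s lawyer]₄* c-commands the anaphor within its binding domain → licit binder.
*Carmen₅* does not c-command the anaphor → cannot bind it.

{4}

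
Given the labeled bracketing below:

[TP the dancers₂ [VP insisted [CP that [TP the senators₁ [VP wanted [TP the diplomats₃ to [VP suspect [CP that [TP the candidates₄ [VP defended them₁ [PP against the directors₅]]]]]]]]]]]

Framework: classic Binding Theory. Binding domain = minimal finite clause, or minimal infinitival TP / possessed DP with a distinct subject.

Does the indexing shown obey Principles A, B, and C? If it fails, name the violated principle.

grammatical

The two coindexed NPs are *the senators₁* and *them₁*.
*them₁* is a pronoun; its binding domain is the embedded TP, whose subject is the candidates₄. Within that domain it is c-commanded only by *the candidates₄*, which carries a different index — the pronoun is free locally, so Principle B holds.
*the senators₁* is an R-expression; *them₁* does not c-command it, and no other NP shares its index, so Principle C is satisfied.
All principles are respected.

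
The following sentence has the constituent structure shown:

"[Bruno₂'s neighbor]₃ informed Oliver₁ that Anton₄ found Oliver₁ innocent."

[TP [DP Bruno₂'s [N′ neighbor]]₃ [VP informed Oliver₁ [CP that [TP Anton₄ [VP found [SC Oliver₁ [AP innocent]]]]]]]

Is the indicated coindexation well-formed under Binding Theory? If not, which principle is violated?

The two coindexed NPs are *Oliver₁* (the lower occurrence) and *Oliver₁* (the higher occurrence).
*Oliver₁* (the lower occurrence) is an R-expression. Principle C requires it to be free everywhere.
*Oliver₁* (the higher occurrence) c-commands it and carries the same index.
The R-expression is bound → Principle C violation.

Principle C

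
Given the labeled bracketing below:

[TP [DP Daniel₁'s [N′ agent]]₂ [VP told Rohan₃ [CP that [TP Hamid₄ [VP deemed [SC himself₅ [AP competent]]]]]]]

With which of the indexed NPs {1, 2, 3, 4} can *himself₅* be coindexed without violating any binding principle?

{4}

*himself* is an anaphor, so Principle A applies: it must be bound in its binding domain.
Binding domain of *himself₅*: the embedded TP, whose subject is Hamid₄.
*Daniel₁* does not c-command the anaphor → cannot bind it.
*[Daniel₁'s agent]₂* c-commands the anaphor but is outside its binding domain → cannot satisfy Principle A.
*Rohan₃* c-commands the anaphor but is outside its binding domain → cannot satisfy Principle A.
*Hamid₄* c-commands the anaphor within its binding domain → licit binder.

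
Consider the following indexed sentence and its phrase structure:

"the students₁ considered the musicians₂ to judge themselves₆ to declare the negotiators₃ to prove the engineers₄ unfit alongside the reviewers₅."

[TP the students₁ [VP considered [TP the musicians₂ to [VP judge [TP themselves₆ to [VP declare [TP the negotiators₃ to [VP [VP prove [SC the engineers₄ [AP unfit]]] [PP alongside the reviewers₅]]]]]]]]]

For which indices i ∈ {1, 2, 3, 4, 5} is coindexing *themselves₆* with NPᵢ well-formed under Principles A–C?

*themselves* is an anaphor, so Principle A applies: it must be bound in its binding domain.
Binding domain of *themselves₆*: the embedded TP, whose subject is the musicians₂.
*the students₁* c-commands the anaphor but is outside its binding domain → cannot satisfy Principle A.
*the musicians₂* c-commands the anaphor within its binding domain → licit binder.
*the negotiators₃* does not c-command the anaphor → cannot bind it.
*the engineers₄* does not c-command the anaphor → cannot bind it.
*the reviewers₅* does not c-command the anaphor → cannot bind it.

{2}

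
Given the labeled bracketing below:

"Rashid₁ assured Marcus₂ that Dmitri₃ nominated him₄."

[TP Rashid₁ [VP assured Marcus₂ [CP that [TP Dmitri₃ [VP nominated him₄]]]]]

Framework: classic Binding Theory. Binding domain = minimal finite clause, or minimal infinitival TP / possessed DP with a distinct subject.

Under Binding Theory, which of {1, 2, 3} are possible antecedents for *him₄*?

*him* is a pronoun, so Principle B applies: it must be free in its binding domain.
Binding domain of *him₄*: the embedded TP, whose subject is Dmitri₃.
*Rashid₁* c-commands the pronoun but from outside its binding domain, and is not c-commanded by it → coindexation permitted.
*Marcus₂* c-commands the pronoun but from outside its binding domain, and is not c-commanded by it → coindexation permitted.
*Dmitri₃* c-commands the pronoun within its binding domain → coindexation would violate Principle B.

{1, 2}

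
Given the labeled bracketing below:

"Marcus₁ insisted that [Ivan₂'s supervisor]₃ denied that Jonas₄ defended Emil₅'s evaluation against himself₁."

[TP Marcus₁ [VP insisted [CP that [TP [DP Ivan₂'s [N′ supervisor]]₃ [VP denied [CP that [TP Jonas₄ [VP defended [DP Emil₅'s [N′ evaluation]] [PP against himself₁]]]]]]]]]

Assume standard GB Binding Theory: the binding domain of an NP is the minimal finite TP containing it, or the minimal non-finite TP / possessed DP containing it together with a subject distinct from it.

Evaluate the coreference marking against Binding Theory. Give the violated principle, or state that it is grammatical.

Principle A

The two coindexed NPs are *Marcus₁* and *himself₁*.
*himself₁* is an anaphor. Principle A requires it to be bound within its binding domain — the embedded TP, whose subject is Jonas₄.
Within that domain it is c-commanded by *Jonas₄*, which does not share its index.
*Marcus₁* does c-command the anaphor, but from outside its binding domain.
The anaphor is unbound in its domain → Principle A violation.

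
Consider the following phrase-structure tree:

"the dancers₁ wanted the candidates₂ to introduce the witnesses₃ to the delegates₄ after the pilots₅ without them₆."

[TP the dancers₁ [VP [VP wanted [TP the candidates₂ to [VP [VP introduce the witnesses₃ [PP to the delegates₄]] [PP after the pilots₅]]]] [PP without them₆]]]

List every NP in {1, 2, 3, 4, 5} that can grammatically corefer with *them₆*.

{2, 3, 4, 5}

*them* is a pronoun, so Principle B applies: it must be free in its binding domain.
Binding domain of *them₆*: the matrix TP, whose subject is the dancers₁.
*the dancers₁* c-commands the pronoun within its binding domain → coindexation would violate Principle B.
*the candidates₂* and the pronoun do not c-command one another → neither Principle B nor Principle C is at stake; coindexation permitted.
*the witnesses₃* and the pronoun do not c-command one another → neither Principle B nor Principle C is at stake; coindexation permitted.
*the delegates₄* and the pronoun do not c-command one another → neither Principle B nor Principle C is at stake; coindexation permitted.
*the pilots₅* and the pronoun do not c-command one another → neither Principle B nor Principle C is at stake; coindexation permitted.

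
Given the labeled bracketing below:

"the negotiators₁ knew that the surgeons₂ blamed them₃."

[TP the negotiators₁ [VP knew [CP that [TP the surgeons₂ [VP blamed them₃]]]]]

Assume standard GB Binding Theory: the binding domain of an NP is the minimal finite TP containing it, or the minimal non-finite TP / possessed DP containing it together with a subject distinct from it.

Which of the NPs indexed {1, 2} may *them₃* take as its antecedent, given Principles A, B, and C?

{1}

*them* is a pronoun, so Principle B applies: it must be free in its binding domain.
Binding domain of *them₃*: the embedded TP, whose subject is the surgeons₂.
*the negotiators₁* c-commands the pronoun but from outside its binding domain, and is not c-commanded by it → coindexation permitted.
*the surgeons₂* c-commands the pronoun within its binding domain → coindexation would violate Principle B.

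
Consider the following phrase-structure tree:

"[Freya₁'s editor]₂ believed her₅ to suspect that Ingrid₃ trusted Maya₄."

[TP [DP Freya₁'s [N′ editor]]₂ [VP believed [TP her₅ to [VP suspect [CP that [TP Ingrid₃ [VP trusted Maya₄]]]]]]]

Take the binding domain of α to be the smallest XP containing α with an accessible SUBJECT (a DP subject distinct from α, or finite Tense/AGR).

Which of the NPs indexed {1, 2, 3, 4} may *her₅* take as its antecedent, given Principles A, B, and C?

{1}

*her* is a pronoun, so Principle B applies: it must be free in its binding domain.
Binding domain of *her₅*: the matrix TP, whose subject is [Freya₁'s editor]₂.
*Freya₁* and the pronoun do not c-command one another → neither Principle B nor Principle C is at stake; coindexation permitted.
*[Freya₁'s editor]₂* c-commands the pronoun within its binding domain → coindexation would violate Principle B.
*Ingrid₃*: the pronoun c-commands this R-expression → coindexation would violate Principle C on *Ingrid₃*.
*Maya₄*: the pronoun c-commands this R-expression → coindexation would violate Principle C on *Maya₄*.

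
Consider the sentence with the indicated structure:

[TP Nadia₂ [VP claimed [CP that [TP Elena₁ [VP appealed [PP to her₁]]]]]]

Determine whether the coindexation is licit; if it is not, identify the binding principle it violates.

The two coindexed NPs are *Elena₁* and *her₁*.
*her₁* is a pronoun. Its binding domain is the embedded TP, whose subject is Elena₁.
*Elena₁* c-commands it within that domain and carries the same index.
The pronoun is locally bound → Principle B violation.

Principle B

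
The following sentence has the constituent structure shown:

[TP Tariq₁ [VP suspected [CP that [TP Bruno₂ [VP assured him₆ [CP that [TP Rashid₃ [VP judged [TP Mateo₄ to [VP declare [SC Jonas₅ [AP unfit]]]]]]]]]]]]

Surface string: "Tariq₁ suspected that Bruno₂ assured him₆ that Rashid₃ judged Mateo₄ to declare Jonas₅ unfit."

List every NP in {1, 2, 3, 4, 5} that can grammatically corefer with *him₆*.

*him* is a pronoun, so Principle B applies: it must be free in its binding domain.
Binding domain of *him₆*: the embedded TP, whose subject is Bruno₂.
*Tariq₁* c-commands the pronoun but from outside its binding domain, and is not c-commanded by it → coindexation permitted.
*Bruno₂* c-commands the pronoun within its binding domain → coindexation would violate Principle B.
*Rashid₃*: the pronoun c-commands this R-expression → coindexation would violate Principle C on *Rashid₃*.
*Mateo₄*: the pronoun c-commands this R-expression → coindexation would violate Principle C on *Mateo₄*.
*Jonas₅*: the pronoun c-commands this R-expression → coindexation would violate Principle C on *Jonas₅*.

{1}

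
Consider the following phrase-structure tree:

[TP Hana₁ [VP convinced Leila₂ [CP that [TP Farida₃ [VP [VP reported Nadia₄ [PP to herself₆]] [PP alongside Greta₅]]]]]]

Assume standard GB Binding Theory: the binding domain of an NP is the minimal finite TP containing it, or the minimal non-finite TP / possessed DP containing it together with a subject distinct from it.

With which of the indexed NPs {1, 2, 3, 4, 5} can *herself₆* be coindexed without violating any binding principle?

{3, 4}

*herself* is an anaphor, so Principle A applies: it must be bound in its binding domain.
Binding domain of *herself₆*: the embedded TP, whose subject is Farida₃.
*Hana₁* c-commands the anaphor but is outside its binding domain → cannot satisfy Principle A.
*Leila₂* c-commands the anaphor but is outside its binding domain → cannot satisfy Principle A.
*Farida₃* c-commands the anaphor within its binding domain → licit binder.
*Nadia₄* c-commands the anaphor within its binding domain → licit binder.
*Greta₅* does not c-command the anaphor → cannot bind it.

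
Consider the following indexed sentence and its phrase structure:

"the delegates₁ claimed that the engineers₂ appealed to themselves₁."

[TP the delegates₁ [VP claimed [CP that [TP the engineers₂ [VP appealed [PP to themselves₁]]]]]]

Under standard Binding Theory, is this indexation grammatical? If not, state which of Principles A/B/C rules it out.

Principle A

The two coindexed NPs are *the delegates₁* and *themselves₁*.
*themselves₁* is an anaphor. Principle A requires it to be bound within its binding domain — the embedded TP, whose subject is the engineers₂.
Within that domain it is c-commanded by *the engineers₂*, which does not share its index.
*the delegates₁* does c-command the anaphor, but from outside its binding domain.
The anaphor is unbound in its domain → Principle A violation.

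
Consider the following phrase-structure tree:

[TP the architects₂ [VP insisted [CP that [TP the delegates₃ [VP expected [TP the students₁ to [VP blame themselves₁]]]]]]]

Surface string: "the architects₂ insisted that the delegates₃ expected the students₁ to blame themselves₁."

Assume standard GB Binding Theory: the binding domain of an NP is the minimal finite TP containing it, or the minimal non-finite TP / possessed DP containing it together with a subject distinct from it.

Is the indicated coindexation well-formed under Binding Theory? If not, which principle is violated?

grammatical

The two coindexed NPs are *the students₁* and *themselves₁*.
*themselves₁* is an anaphor; its binding domain is the embedded TP, whose subject is the students₁. *the students₁* c-commands it within that domain and shares its index, so Principle A is satisfied.
*the students₁* is an R-expression; *themselves₁* does not c-command it, and no other NP shares its index, so Principle C is satisfied.
All principles are respected.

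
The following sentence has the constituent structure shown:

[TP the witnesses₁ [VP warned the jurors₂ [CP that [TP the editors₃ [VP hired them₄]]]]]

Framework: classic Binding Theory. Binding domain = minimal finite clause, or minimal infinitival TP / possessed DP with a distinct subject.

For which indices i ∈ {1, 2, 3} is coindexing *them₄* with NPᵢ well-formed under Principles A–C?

*them* is a pronoun, so Principle B applies: it must be free in its binding domain.
Binding domain of *them₄*: the embedded TP, whose subject is the editors₃.
*the witnesses₁* c-commands the pronoun but from outside its binding domain, and is not c-commanded by it → coindexation permitted.
*the jurors₂* c-commands the pronoun but from outside its binding domain, and is not c-commanded by it → coindexation permitted.
*the editors₃* c-commands the pronoun within its binding domain → coindexation would violate Principle B.

{1, 2}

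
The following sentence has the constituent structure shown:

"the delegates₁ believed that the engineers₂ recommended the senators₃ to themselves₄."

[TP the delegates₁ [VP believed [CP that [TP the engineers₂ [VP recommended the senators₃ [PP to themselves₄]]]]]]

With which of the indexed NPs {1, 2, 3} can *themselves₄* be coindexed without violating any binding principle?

*themselves* is an anaphor, so Principle A applies: it must be bound in its binding domain.
Binding domain of *themselves₄*: the embedded TP, whose subject is the engineers₂.
*the delegates₁* c-commands the anaphor but is outside its binding domain → cannot satisfy Principle A.
*the engineers₂* c-commands the anaphor within its binding domain → licit binder.
*the senators₃* c-commands the anaphor within its binding domain → licit binder.

{2, 3}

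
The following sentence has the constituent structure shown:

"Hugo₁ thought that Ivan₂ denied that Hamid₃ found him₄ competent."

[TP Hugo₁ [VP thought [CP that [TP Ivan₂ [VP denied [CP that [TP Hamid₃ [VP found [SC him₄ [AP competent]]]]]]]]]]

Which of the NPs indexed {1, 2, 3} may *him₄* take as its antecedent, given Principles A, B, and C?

*him* is a pronoun, so Principle B applies: it must be free in its binding domain.
Binding domain of *him₄*: the embedded TP, whose subject is Hamid₃.
*Hugo₁* c-commands the pronoun but from outside its binding domain, and is not c-commanded by it → coindexation permitted.
*Ivan₂* c-commands the pronoun but from outside its binding domain, and is not c-commanded by it → coindexation permitted.
*Hamid₃* c-commands the pronoun within its binding domain → coindexation would violate Principle B.

{1, 2}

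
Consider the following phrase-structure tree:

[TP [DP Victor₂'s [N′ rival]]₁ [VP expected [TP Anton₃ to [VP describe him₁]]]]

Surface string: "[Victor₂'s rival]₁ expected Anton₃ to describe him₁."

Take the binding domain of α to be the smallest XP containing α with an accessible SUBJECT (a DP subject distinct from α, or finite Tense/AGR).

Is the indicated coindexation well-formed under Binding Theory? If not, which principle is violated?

The two coindexed NPs are *[Victor₂'s rival]₁* and *him₁*.
*him₁* is a pronoun; its binding domain is the embedded TP, whose subject is Anton₃. Within that domain it is c-commanded only by *Anton₃*, which carries a different index — the pronoun is free locally, so Principle B holds.
*[Victor₂'s rival]₁* is an R-expression; *him₁* does not c-command it, and no other NP shares its index, so Principle C is satisfied.
All principles are respected.

grammatical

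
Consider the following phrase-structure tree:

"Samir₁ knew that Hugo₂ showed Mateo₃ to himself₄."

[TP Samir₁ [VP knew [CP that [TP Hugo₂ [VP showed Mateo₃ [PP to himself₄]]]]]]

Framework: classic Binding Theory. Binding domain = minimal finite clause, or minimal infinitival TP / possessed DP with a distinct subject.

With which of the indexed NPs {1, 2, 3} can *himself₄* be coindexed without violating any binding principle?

{2, 3}

*himself* is an anaphor, so Principle A applies: it must be bound in its binding domain.
Binding domain of *himself₄*: the embedded TP, whose subject is Hugo₂.
*Samir₁* c-commands the anaphor but is outside its binding domain → cannot satisfy Principle A.
*Hugo₂* c-commands the anaphor within its binding domain → licit binder.
*Mateo₃* c-commands the anaphor within its binding domain → licit binder.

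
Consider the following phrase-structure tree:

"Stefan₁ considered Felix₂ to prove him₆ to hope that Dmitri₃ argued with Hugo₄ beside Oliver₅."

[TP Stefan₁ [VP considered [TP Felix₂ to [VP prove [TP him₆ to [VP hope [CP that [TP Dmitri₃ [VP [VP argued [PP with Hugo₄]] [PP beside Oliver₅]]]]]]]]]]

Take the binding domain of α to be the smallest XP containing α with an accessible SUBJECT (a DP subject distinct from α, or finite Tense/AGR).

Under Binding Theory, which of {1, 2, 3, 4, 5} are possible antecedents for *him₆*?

{1}

*him* is a pronoun, so Principle B applies: it must be free in its binding domain.
Binding domain of *him₆*: the embedded TP, whose subject is Felix₂.
*Stefan₁* c-commands the pronoun but from outside its binding domain, and is not c-commanded by it → coindexation permitted.
*Felix₂* c-commands the pronoun within its binding domain → coindexation would violate Principle B.
*Dmitri₃*: the pronoun c-commands this R-expression → coindexation would violate Principle C on *Dmitri₃*.
*Hugo₄*: the pronoun c-commands this R-expression → coindexation would violate Principle C on *Hugo₄*.
*Oliver₅*: the pronoun c-commands this R-expression → coindexation would violate Principle C on *Oliver₅*.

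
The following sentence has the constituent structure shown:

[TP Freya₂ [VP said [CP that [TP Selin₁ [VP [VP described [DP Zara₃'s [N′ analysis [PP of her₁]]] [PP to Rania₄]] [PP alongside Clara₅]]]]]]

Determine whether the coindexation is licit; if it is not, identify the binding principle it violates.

The two coindexed NPs are *Selin₁* and *her₁*.
*her₁* is a pronoun; its binding domain is the possessed DP, whose subject is Zara₃. Within that domain it is c-commanded only by *Zara₃*, which carries a different index — the pronoun is free locally, so Principle B holds.
*Selin₁* is an R-expression; *her₁* does not c-command it, and no other NP shares its index, so Principle C is satisfied.
All principles are respected.

grammatical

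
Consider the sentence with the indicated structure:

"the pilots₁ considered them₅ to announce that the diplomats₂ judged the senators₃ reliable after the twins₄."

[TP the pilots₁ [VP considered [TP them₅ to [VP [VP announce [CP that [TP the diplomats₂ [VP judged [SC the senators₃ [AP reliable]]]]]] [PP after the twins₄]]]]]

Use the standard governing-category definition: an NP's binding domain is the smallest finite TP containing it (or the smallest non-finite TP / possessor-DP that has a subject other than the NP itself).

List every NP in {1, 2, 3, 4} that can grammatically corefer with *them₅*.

*them* is a pronoun, so Principle B applies: it must be free in its binding domain.
Binding domain of *them₅*: the matrix TP, whose subject is the pilots₁.
*the pilots₁* c-commands the pronoun within its binding domain → coindexation would violate Principle B.
*the diplomats₂*: the pronoun c-commands this R-expression → coindexation would violate Principle C on *the diplomats₂*.
*the senators₃*: the pronoun c-commands this R-expression → coindexation would violate Principle C on *the senators₃*.
*the twins₄*: the pronoun c-commands this R-expression → coindexation would violate Principle C on *the twins₄*.

none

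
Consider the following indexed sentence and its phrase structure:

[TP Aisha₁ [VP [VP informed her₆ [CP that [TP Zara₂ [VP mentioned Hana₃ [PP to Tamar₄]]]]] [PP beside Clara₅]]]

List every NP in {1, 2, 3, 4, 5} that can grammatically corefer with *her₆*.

*her* is a pronoun, so Principle B applies: it must be free in its binding domain.
Binding domain of *her₆*: the matrix TP, whose subject is Aisha₁.
*Aisha₁* c-commands the pronoun within its binding domain → coindexation would violate Principle B.
*Zara₂*: the pronoun c-commands this R-expression → coindexation would violate Principle C on *Zara₂*.
*Hana₃*: the pronoun c-commands this R-expression → coindexation would violate Principle C on *Hana₃*.
*Tamar₄*: the pronoun c-commands this R-expression → coindexation would violate Principle C on *Tamar₄*.
*Clara₅* and the pronoun do not c-command one another → neither Principle B nor Principle C is at stake; coindexation permitted.

{5}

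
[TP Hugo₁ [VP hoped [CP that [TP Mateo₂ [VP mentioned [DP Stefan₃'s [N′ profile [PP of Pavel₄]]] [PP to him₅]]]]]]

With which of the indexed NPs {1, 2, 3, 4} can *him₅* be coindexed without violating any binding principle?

*him* is a pronoun, so Principle B applies: it must be free in its binding domain.
Binding domain of *him₅*: the embedded TP, whose subject is Mateo₂.
*Hugo₁* c-commands the pronoun but from outside its binding domain, and is not c-commanded by it → coindexation permitted.
*Mateo₂* c-commands the pronoun within its binding domain → coindexation would violate Principle B.
*Stefan₃* and the pronoun do not c-command one another → neither Principle B nor Principle C is at stake; coindexation permitted.
*Pavel₄* and the pronoun do not c-command one another → neither Principle B nor Principle C is at stake; coindexation permitted.

{1, 3, 4}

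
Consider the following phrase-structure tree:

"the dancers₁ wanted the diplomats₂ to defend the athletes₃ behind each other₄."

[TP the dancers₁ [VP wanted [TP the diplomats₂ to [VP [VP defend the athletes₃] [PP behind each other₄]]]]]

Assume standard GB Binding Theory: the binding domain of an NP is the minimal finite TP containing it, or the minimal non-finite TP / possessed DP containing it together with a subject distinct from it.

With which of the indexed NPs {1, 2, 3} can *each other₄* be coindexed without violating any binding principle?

*each other* is an anaphor, so Principle A applies: it must be bound in its binding domain.
Binding domain of *each other₄*: the embedded TP, whose subject is the diplomats₂.
*the dancers₁* c-commands the anaphor but is outside its binding domain → cannot satisfy Principle A.
*the diplomats₂* c-commands the anaphor within its binding domain → licit binder.
*the athletes₃* does not c-command the anaphor → cannot bind it.

{2}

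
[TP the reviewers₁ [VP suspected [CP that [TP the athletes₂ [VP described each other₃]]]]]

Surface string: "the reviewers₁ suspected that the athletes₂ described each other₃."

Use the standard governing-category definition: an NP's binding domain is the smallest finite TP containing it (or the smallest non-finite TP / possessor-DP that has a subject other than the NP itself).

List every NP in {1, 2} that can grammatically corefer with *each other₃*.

{2}

*each other* is an anaphor, so Principle A applies: it must be bound in its binding domain.
Binding domain of *each other₃*: the embedded TP, whose subject is the athletes₂.
*the reviewers₁* c-commands the anaphor but is outside its binding domain → cannot satisfy Principle A.
*the athletes₂* c-commands the anaphor within its binding domain → licit binder.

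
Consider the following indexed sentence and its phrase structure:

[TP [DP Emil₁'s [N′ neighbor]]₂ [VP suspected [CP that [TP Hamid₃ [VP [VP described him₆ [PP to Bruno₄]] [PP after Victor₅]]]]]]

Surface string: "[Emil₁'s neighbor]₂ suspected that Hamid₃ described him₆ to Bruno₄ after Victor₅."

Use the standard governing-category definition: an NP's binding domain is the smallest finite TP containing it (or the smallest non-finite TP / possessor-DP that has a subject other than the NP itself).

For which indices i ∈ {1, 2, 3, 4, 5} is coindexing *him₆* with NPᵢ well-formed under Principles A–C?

{1, 2, 5}

*him* is a pronoun, so Principle B applies: it must be free in its binding domain.
Binding domain of *him₆*: the embedded TP, whose subject is Hamid₃.
*Emil₁* and the pronoun do not c-command one another → neither Principle B nor Principle C is at stake; coindexation permitted.
*[Emil₁'s neighbor]₂* c-commands the pronoun but from outside its binding domain, and is not c-commanded by it → coindexation permitted.
*Hamid₃* c-commands the pronoun within its binding domain → coindexation would violate Principle B.
*Bruno₄*: the pronoun c-commands this R-expression → coindexation would violate Principle C on *Bruno₄*.
*Victor₅* and the pronoun do not c-command one another → neither Principle B nor Principle C is at stake; coindexation permitted.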